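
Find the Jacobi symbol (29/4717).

-1

Reciprocity: 29 ≡ 1 and 4717 ≡ 1 (mod 4), so (29/4717) = +(4717/29).
Reduce top mod 29: now compute (19/29).
Reciprocity: 19 ≡ 3 and 29 ≡ 1 (mod 4), so (19/29) = +(29/19).
Reduce top mod 19: now compute (10/19).
Pull out 2: since 19 ≡ 3 (mod 8), (2/19) = -1.
Reciprocity: 5 ≡ 1 and 19 ≡ 3 (mod 4), so (5/19) = +(19/5).
Reduce top mod 5: now compute (4/5).
Pull out 2^2: since 5 ≡ 5 (mod 8), (2/5) = -1, so (2/5)^2 = +1.
Reached (1/5) = 1. Collecting the sign flips along the way, the symbol is -1.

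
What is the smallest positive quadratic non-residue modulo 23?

5

(2/23) = +1, so 2 is a residue.
(3/23) = +1, so 3 is a residue.
(4/23) = +1, so 4 is a residue.
(5/23) = −1, so 5 is the smallest positive non-residue mod 23.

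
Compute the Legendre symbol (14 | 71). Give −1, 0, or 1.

Pull out 2: since 71 ≡ 7 (mod 8), (2/71) = +1.
Reciprocity: 7 ≡ 3 and 71 ≡ 3 (mod 4), so (7/71) = −(71/7).
Reduce top mod 7: now compute (1/7).
Reached (1/7) = 1. Collecting the sign flips along the way, the symbol is -1.

-1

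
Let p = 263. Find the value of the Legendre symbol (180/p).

Pull out 2^2: since 263 ≡ 7 (mod 8), (2/263) = +1, so (2/263)^2 = +1.
Reciprocity: 45 ≡ 1 and 263 ≡ 3 (mod 4), so (45/263) = +(263/45).
Reduce top mod 45: now compute (38/45).
Pull out 2: since 45 ≡ 5 (mod 8), (2/45) = -1.
Reciprocity: 19 ≡ 3 and 45 ≡ 1 (mod 4), so (19/45) = +(45/19).
Reduce top mod 19: now compute (7/19).
Reciprocity: 7 ≡ 3 and 19 ≡ 3 (mod 4), so (7/19) = −(19/7).
Reduce top mod 7: now compute (5/7).
Reciprocity: 5 ≡ 1 and 7 ≡ 3 (mod 4), so (5/7) = +(7/5).
Reduce top mod 5: now compute (2/5).
Pull out 2: since 5 ≡ 5 (mod 8), (2/5) = -1.
Reached (1/5) = 1. Collecting the sign flips along the way, the symbol is -1.

-1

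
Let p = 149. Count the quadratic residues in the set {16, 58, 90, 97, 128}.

1

(16/149) = +1 → QR.
(58/149) = -1 → non-residue.
(90/149) = -1 → non-residue.
(97/149) = -1 → non-residue.
(128/149) = -1 → non-residue.
Total quadratic residues among the 5: 1.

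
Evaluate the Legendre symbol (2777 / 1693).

First reduce: 2777 ≡ 1084 (mod 1693).
Pull out 2^2: since 1693 ≡ 5 (mod 8), (2/1693) = -1, so (2/1693)^2 = +1.
Reciprocity: 271 ≡ 3 and 1693 ≡ 1 (mod 4), so (271/1693) = +(1693/271).
Reduce top mod 271: now compute (67/271).
Reciprocity: 67 ≡ 3 and 271 ≡ 3 (mod 4), so (67/271) = −(271/67).
Reduce top mod 67: now compute (3/67).
Reciprocity: 3 ≡ 3 and 67 ≡ 3 (mod 4), so (3/67) = −(67/3).
Reduce top mod 3: now compute (1/3).
Reached (1/3) = 1. Collecting the sign flips along the way, the symbol is +1.

1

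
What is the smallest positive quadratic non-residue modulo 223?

(2/223) = +1, so 2 is a residue.
(3/223) = −1, so 3 is the smallest positive non-residue mod 223.

3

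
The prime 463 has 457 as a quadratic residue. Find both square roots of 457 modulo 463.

Since 463 ≡ 3 (mod 4), a square root of 457 is 457^((463+1)/4) = 457^116 mod 463.
Repeated squaring: 457^2≡36, 457^4≡370, 457^8≡315, 457^16≡143, 457^32≡77, 457^64≡373 (mod 463).
457^116 = 457^(64+32+16+4) ≡ 68 (mod 463).
Check: 68² = 4624 ≡ 457 (mod 463). The two roots are 68 and 395.

68, 395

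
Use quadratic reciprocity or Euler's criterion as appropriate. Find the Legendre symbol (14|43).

Euler's criterion: (14/43) ≡ 14^21 (mod 43).
14^2 ≡ 24 (mod 43)
14^4 ≡ 17 (mod 43)
14^8 ≡ 31 (mod 43)
14^16 ≡ 15 (mod 43)
14^21 = 14^(16+4+1) ≡ 1 (mod 43).
Result is 1, so (14/43) = 1.

1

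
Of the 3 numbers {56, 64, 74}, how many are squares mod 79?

(56/79) = -1 → non-residue.
(64/79) = +1 → QR.
(74/79) = -1 → non-residue.
Total quadratic residues among the 3: 1.

1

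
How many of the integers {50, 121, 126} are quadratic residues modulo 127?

2

(50/127) = +1 → QR.
(121/127) = +1 → QR.
(126/127) = -1 → non-residue.
Total quadratic residues among the 3: 2.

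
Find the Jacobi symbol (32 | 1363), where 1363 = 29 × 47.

Pull out 2^5: since 1363 ≡ 3 (mod 8), (2/1363) = -1, so (2/1363)^5 = -1.
Reached (1/1363) = 1. Collecting the sign flips along the way, the symbol is -1.

-1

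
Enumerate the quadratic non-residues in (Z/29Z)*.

Square k = 1,…,14 (k and 29−k give the same square):
1²=1, 2²=4, 3²=9, 4²=16, 5²=25, 6²≡7, 7²≡20, 8²≡6, 9²≡23, 10²≡13, 11²≡5, 12²≡28, 13²≡24, 14²≡22 (mod 29).
The residues are {1, 4, 5, 6, 7, 9, 13, 16, 20, 22, 23, 24, 25, 28}; the non-residues are the remaining 14 nonzero classes.

2,3,8,10,11,12,14,15,17,18,19,21,26,27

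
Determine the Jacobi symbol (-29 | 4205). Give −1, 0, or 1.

First reduce: -29 ≡ 4176 (mod 4205).
Pull out 2^4: since 4205 ≡ 5 (mod 8), (2/4205) = -1, so (2/4205)^4 = +1.
Reciprocity: 261 ≡ 1 and 4205 ≡ 1 (mod 4), so (261/4205) = +(4205/261).
Reduce top mod 261: now compute (29/261).
Reciprocity: 29 ≡ 1 and 261 ≡ 1 (mod 4), so (29/261) = +(261/29).
Reduce top mod 29: now compute (0/29).
Top reduces to 0: gcd > 1, so the symbol is 0.

0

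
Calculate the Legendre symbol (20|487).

Euler's criterion: (20/487) ≡ 20^243 (mod 487).
20^2 ≡ 400 (mod 487)
20^4 ≡ 264 (mod 487)
20^8 ≡ 55 (mod 487)
20^16 ≡ 103 (mod 487)
20^32 ≡ 382 (mod 487)
20^64 ≡ 311 (mod 487)
20^128 ≡ 295 (mod 487)
20^243 = 20^(128+64+32+16+2+1) ≡ 486 (mod 487).
Result is 486 ≡ −1, so (20/487) = −1.

-1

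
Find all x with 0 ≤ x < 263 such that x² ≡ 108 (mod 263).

125, 138

Since 263 ≡ 3 (mod 4), a square root of 108 is 108^((263+1)/4) = 108^66 mod 263.
Repeated squaring: 108^2≡92, 108^4≡48, 108^8≡200, 108^16≡24, 108^32≡50, 108^64≡133 (mod 263).
108^66 = 108^(64+2) ≡ 138 (mod 263).
Check: 138² = 19044 ≡ 108 (mod 263). The two roots are 125 and 138.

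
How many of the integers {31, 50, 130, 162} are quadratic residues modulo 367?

3

(31/367) = +1 → QR.
(50/367) = +1 → QR.
(130/367) = -1 → non-residue.
(162/367) = +1 → QR.
Total quadratic residues among the 4: 3.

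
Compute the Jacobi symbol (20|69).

1

Pull out 2^2: since 69 ≡ 5 (mod 8), (2/69) = -1, so (2/69)^2 = +1.
Reciprocity: 5 ≡ 1 and 69 ≡ 1 (mod 4), so (5/69) = +(69/5).
Reduce top mod 5: now compute (4/5).
Pull out 2^2: since 5 ≡ 5 (mod 8), (2/5) = -1, so (2/5)^2 = +1.
Reached (1/5) = 1. Collecting the sign flips along the way, the symbol is +1.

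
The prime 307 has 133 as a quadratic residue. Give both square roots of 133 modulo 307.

Since 307 ≡ 3 (mod 4), a square root of 133 is 133^((307+1)/4) = 133^77 mod 307.
Repeated squaring: 133^2≡190, 133^4≡181, 133^8≡219, 133^16≡69, 133^32≡156, 133^64≡83 (mod 307).
133^77 = 133^(64+8+4+1) ≡ 146 (mod 307).
Check: 146² = 21316 ≡ 133 (mod 307). The two roots are 146 and 161.

146, 161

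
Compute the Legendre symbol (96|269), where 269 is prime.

Euler's criterion: (96/269) ≡ 96^134 (mod 269).
96^2 ≡ 70 (mod 269)
96^4 ≡ 58 (mod 269)
96^8 ≡ 136 (mod 269)
96^16 ≡ 204 (mod 269)
96^32 ≡ 190 (mod 269)
96^64 ≡ 54 (mod 269)
96^128 ≡ 226 (mod 269)
96^134 = 96^(128+4+2) ≡ 1 (mod 269).
Result is 1, so (96/269) = 1.

1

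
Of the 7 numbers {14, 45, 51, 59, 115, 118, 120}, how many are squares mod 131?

(14/131) = -1 → non-residue.
(45/131) = +1 → QR.
(51/131) = -1 → non-residue.
(59/131) = +1 → QR.
(115/131) = -1 → non-residue.
(118/131) = -1 → non-residue.
(120/131) = -1 → non-residue.
Total quadratic residues among the 7: 2.

2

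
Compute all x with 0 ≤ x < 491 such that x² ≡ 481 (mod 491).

70, 421

Since 491 ≡ 3 (mod 4), a square root of 481 is 481^((491+1)/4) = 481^123 mod 491.
Repeated squaring: 481^2≡100, 481^4≡180, 481^8≡485, 481^16≡36, 481^32≡314, 481^64≡396 (mod 491).
481^123 = 481^(64+32+16+8+2+1) ≡ 70 (mod 491).
Check: 70² = 4900 ≡ 481 (mod 491). The two roots are 70 and 421.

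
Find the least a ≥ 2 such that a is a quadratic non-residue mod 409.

7

(2/409) = +1, so 2 is a residue.
(3/409) = +1, so 3 is a residue.
(4/409) = +1, so 4 is a residue.
(5/409) = +1, so 5 is a residue.
(6/409) = +1, so 6 is a residue.
(7/409) = −1, so 7 is the smallest positive non-residue mod 409.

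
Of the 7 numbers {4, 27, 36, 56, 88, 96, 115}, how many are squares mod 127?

(4/127) = +1 → QR.
(27/127) = -1 → non-residue.
(36/127) = +1 → QR.
(56/127) = -1 → non-residue.
(88/127) = +1 → QR.
(96/127) = -1 → non-residue.
(115/127) = +1 → QR.
Total quadratic residues among the 7: 4.

4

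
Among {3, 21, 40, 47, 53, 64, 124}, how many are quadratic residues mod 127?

(3/127) = -1 → non-residue.
(21/127) = +1 → QR.
(40/127) = -1 → non-residue.
(47/127) = +1 → QR.
(53/127) = -1 → non-residue.
(64/127) = +1 → QR.
(124/127) = +1 → QR.
Total quadratic residues among the 7: 4.

4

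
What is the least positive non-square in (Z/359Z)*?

(2/359) = +1, so 2 is a residue.
(3/359) = +1, so 3 is a residue.
(4/359) = +1, so 4 is a residue.
(5/359) = +1, so 5 is a residue.
(6/359) = +1, so 6 is a residue.
(7/359) = −1, so 7 is the smallest positive non-residue mod 359.

7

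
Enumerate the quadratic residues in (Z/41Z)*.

1 2 4 5 8 9 10 16 18 20 21 23 25 31 32 33 36 37 39 40

Square k = 1,…,20 (k and 41−k give the same square):
1²=1, 2²=4, 3²=9, 4²=16, 5²=25, 6²=36, 7²≡8, 8²≡23, 9²≡40, 10²≡18, 11²≡39, 12²≡21, 13²≡5, 14²≡32, 15²≡20, 16²≡10, 17²≡2, 18²≡37, 19²≡33, 20²≡31 (mod 41).
So the quadratic residues mod 41 are {1, 2, 4, 5, 8, 9, 10, 16, 18, 20, 21, 23, 25, 31, 32, 33, 36, 37, 39, 40}.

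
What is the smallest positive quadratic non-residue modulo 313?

(2/313) = +1, so 2 is a residue.
(3/313) = +1, so 3 is a residue.
(4/313) = +1, so 4 is a residue.
(5/313) = −1, so 5 is the smallest positive non-residue mod 313.

5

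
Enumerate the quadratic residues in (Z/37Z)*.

Square k = 1,…,18 (k and 37−k give the same square):
1²=1, 2²=4, 3²=9, 4²=16, 5²=25, 6²=36, 7²≡12, 8²≡27, 9²≡7, 10²≡26, 11²≡10, 12²≡33, 13²≡21, 14²≡11, 15²≡3, 16²≡34, 17²≡30, 18²≡28 (mod 37).
So the quadratic residues mod 37 are {1, 3, 4, 7, 9, 10, 11, 12, 16, 21, 25, 26, 27, 28, 30, 33, 34, 36}.

1,3,4,7,9,10,11,12,16,21,25,26,27,28,30,33,34,36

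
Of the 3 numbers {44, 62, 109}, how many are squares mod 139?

1

(44/139) = +1 → QR.
(62/139) = -1 → non-residue.
(109/139) = -1 → non-residue.
Total quadratic residues among the 3: 1.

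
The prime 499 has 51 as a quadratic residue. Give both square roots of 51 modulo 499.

Since 499 ≡ 3 (mod 4), a square root of 51 is 51^((499+1)/4) = 51^125 mod 499.
Repeated squaring: 51^2≡106, 51^4≡258, 51^8≡197, 51^16≡386, 51^32≡294, 51^64≡109 (mod 499).
51^125 = 51^(64+32+16+8+4+1) ≡ 428 (mod 499).
Check: 428² = 183184 ≡ 51 (mod 499). The two roots are 71 and 428.

71, 428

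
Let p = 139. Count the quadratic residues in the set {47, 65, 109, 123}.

2

(47/139) = +1 → QR.
(65/139) = +1 → QR.
(109/139) = -1 → non-residue.
(123/139) = -1 → non-residue.
Total quadratic residues among the 4: 2.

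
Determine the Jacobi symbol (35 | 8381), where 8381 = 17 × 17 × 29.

1

Reciprocity: 35 ≡ 3 and 8381 ≡ 1 (mod 4), so (35/8381) = +(8381/35).
Reduce top mod 35: now compute (16/35).
Pull out 2^4: since 35 ≡ 3 (mod 8), (2/35) = -1, so (2/35)^4 = +1.
Reached (1/35) = 1. Collecting the sign flips along the way, the symbol is +1.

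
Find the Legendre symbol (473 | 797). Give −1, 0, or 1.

1

Euler's criterion: (473/797) ≡ 473^398 (mod 797).
473^2 ≡ 569 (mod 797)
473^4 ≡ 179 (mod 797)
473^8 ≡ 161 (mod 797)
473^16 ≡ 417 (mod 797)
473^32 ≡ 143 (mod 797)
473^64 ≡ 524 (mod 797)
473^128 ≡ 408 (mod 797)
473^256 ≡ 688 (mod 797)
473^398 = 473^(256+128+8+4+2) ≡ 1 (mod 797).
Result is 1, so (473/797) = 1.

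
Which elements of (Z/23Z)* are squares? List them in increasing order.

1 2 3 4 6 8 9 12 13 16 18

Square k = 1,…,11 (k and 23−k give the same square):
1²=1, 2²=4, 3²=9, 4²=16, 5²≡2, 6²≡13, 7²≡3, 8²≡18, 9²≡12, 10²≡8, 11²≡6 (mod 23).
So the quadratic residues mod 23 are {1, 2, 3, 4, 6, 8, 9, 12, 13, 16, 18}.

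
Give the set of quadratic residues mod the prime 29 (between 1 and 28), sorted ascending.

1, 4, 5, 6, 7, 9, 13, 16, 20, 22, 23, 24, 25, 28

Square k = 1,…,14 (k and 29−k give the same square):
1²=1, 2²=4, 3²=9, 4²=16, 5²=25, 6²≡7, 7²≡20, 8²≡6, 9²≡23, 10²≡13, 11²≡5, 12²≡28, 13²≡24, 14²≡22 (mod 29).
So the quadratic residues mod 29 are {1, 4, 5, 6, 7, 9, 13, 16, 20, 22, 23, 24, 25, 28}.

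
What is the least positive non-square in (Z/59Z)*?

(2/59) = −1, so 2 is the smallest positive non-residue mod 59.

2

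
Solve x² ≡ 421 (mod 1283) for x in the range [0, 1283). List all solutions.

481, 802

Since 1283 ≡ 3 (mod 4), a square root of 421 is 421^((1283+1)/4) = 421^321 mod 1283.
Repeated squaring: 421^2≡187, 421^4≡328, 421^8≡1095, 421^16≡703, 421^32≡254, 421^64≡366, 421^128≡524, 421^256≡14 (mod 1283).
421^321 = 421^(256+64+1) ≡ 481 (mod 1283).
Check: 481² = 231361 ≡ 421 (mod 1283). The two roots are 481 and 802.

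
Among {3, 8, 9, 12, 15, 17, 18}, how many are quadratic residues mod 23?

5

(3/23) = +1 → QR.
(8/23) = +1 → QR.
(9/23) = +1 → QR.
(12/23) = +1 → QR.
(15/23) = -1 → non-residue.
(17/23) = -1 → non-residue.
(18/23) = +1 → QR.
Total quadratic residues among the 7: 5.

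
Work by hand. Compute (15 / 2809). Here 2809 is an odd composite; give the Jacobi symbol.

1

Reciprocity: 15 ≡ 3 and 2809 ≡ 1 (mod 4), so (15/2809) = +(2809/15).
Reduce top mod 15: now compute (4/15).
Pull out 2^2: since 15 ≡ 7 (mod 8), (2/15) = +1, so (2/15)^2 = +1.
Reached (1/15) = 1. Collecting the sign flips along the way, the symbol is +1.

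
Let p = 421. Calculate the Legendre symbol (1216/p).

Euler's criterion: (1216/421) ≡ 374^210 (mod 421).
374^2 ≡ 104 (mod 421)
374^4 ≡ 291 (mod 421)
374^8 ≡ 60 (mod 421)
374^16 ≡ 232 (mod 421)
374^32 ≡ 357 (mod 421)
374^64 ≡ 307 (mod 421)
374^128 ≡ 366 (mod 421)
374^210 = 374^(128+64+16+2) ≡ 420 (mod 421).
Result is 420 ≡ −1, so (1216/421) = −1.

-1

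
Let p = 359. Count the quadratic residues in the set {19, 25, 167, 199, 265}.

(19/359) = -1 → non-residue.
(25/359) = +1 → QR.
(167/359) = -1 → non-residue.
(199/359) = -1 → non-residue.
(265/359) = -1 → non-residue.
Total quadratic residues among the 5: 1.

1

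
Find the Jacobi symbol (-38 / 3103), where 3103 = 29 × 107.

First reduce: -38 ≡ 3065 (mod 3103).
Reciprocity: 3065 ≡ 1 and 3103 ≡ 3 (mod 4), so (3065/3103) = +(3103/3065).
Reduce top mod 3065: now compute (38/3065).
Pull out 2: since 3065 ≡ 1 (mod 8), (2/3065) = +1.
Reciprocity: 19 ≡ 3 and 3065 ≡ 1 (mod 4), so (19/3065) = +(3065/19).
Reduce top mod 19: now compute (6/19).
Pull out 2: since 19 ≡ 3 (mod 8), (2/19) = -1.
Reciprocity: 3 ≡ 3 and 19 ≡ 3 (mod 4), so (3/19) = −(19/3).
Reduce top mod 3: now compute (1/3).
Reached (1/3) = 1. Collecting the sign flips along the way, the symbol is +1.

1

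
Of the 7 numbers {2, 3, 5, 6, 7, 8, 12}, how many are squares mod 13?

(2/13) = -1 → non-residue.
(3/13) = +1 → QR.
(5/13) = -1 → non-residue.
(6/13) = -1 → non-residue.
(7/13) = -1 → non-residue.
(8/13) = -1 → non-residue.
(12/13) = +1 → QR.
Total quadratic residues among the 7: 2.

2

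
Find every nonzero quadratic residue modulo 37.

1 3 4 7 9 10 11 12 16 21 25 26 27 28 30 33 34 36

Square k = 1,…,18 (k and 37−k give the same square):
1²=1, 2²=4, 3²=9, 4²=16, 5²=25, 6²=36, 7²≡12, 8²≡27, 9²≡7, 10²≡26, 11²≡10, 12²≡33, 13²≡21, 14²≡11, 15²≡3, 16²≡34, 17²≡30, 18²≡28 (mod 37).
So the quadratic residues mod 37 are {1, 3, 4, 7, 9, 10, 11, 12, 16, 21, 25, 26, 27, 28, 30, 33, 34, 36}.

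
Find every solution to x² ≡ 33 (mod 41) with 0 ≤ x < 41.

41 ≡ 1 (mod 4), so we find a root by search.
Trying successive values, 19² = 361 ≡ 33 (mod 41). The other root is 41 − 19 = 22.

19, 22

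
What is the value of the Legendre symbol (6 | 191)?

Euler's criterion: (6/191) ≡ 6^95 (mod 191).
6^2 ≡ 36 (mod 191)
6^4 ≡ 150 (mod 191)
6^8 ≡ 153 (mod 191)
6^16 ≡ 107 (mod 191)
6^32 ≡ 180 (mod 191)
6^64 ≡ 121 (mod 191)
6^95 = 6^(64+16+8+4+2+1) ≡ 1 (mod 191).
Result is 1, so (6/191) = 1.

1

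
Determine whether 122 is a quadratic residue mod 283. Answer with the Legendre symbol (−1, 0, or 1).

Pull out 2: since 283 ≡ 3 (mod 8), (2/283) = -1.
Reciprocity: 61 ≡ 1 and 283 ≡ 3 (mod 4), so (61/283) = +(283/61).
Reduce top mod 61: now compute (39/61).
Reciprocity: 39 ≡ 3 and 61 ≡ 1 (mod 4), so (39/61) = +(61/39).
Reduce top mod 39: now compute (22/39).
Pull out 2: since 39 ≡ 7 (mod 8), (2/39) = +1.
Reciprocity: 11 ≡ 3 and 39 ≡ 3 (mod 4), so (11/39) = −(39/11).
Reduce top mod 11: now compute (6/11).
Pull out 2: since 11 ≡ 3 (mod 8), (2/11) = -1.
Reciprocity: 3 ≡ 3 and 11 ≡ 3 (mod 4), so (3/11) = −(11/3).
Reduce top mod 3: now compute (2/3).
Pull out 2: since 3 ≡ 3 (mod 8), (2/3) = -1.
Reached (1/3) = 1. Collecting the sign flips along the way, the symbol is -1.

-1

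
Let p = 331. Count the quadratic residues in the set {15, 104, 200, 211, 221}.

(15/331) = -1 → non-residue.
(104/331) = +1 → QR.
(200/331) = -1 → non-residue.
(211/331) = -1 → non-residue.
(221/331) = -1 → non-residue.
Total quadratic residues among the 5: 1.

1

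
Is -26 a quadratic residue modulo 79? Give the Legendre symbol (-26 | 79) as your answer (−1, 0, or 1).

Euler's criterion: (-26/79) ≡ 53^39 (mod 79).
53^2 ≡ 44 (mod 79)
53^4 ≡ 40 (mod 79)
53^8 ≡ 20 (mod 79)
53^16 ≡ 5 (mod 79)
53^32 ≡ 25 (mod 79)
53^39 = 53^(32+4+2+1) ≡ 78 (mod 79).
Result is 78 ≡ −1, so (-26/79) = −1.

-1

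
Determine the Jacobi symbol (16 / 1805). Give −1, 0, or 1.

Pull out 2^4: since 1805 ≡ 5 (mod 8), (2/1805) = -1, so (2/1805)^4 = +1.
Reached (1/1805) = 1. Collecting the sign flips along the way, the symbol is +1.

1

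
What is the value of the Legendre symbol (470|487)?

Euler's criterion: (470/487) ≡ 470^243 (mod 487).
470^2 ≡ 289 (mod 487)
470^4 ≡ 244 (mod 487)
470^8 ≡ 122 (mod 487)
470^16 ≡ 274 (mod 487)
470^32 ≡ 78 (mod 487)
470^64 ≡ 240 (mod 487)
470^128 ≡ 134 (mod 487)
470^243 = 470^(128+64+32+16+2+1) ≡ 1 (mod 487).
Result is 1, so (470/487) = 1.

1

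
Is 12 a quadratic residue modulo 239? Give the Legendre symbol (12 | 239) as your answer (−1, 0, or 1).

1

Pull out 2^2: since 239 ≡ 7 (mod 8), (2/239) = +1, so (2/239)^2 = +1.
Reciprocity: 3 ≡ 3 and 239 ≡ 3 (mod 4), so (3/239) = −(239/3).
Reduce top mod 3: now compute (2/3).
Pull out 2: since 3 ≡ 3 (mod 8), (2/3) = -1.
Reached (1/3) = 1. Collecting the sign flips along the way, the symbol is +1.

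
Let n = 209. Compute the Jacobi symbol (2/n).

1

Pull out 2: since 209 ≡ 1 (mod 8), (2/209) = +1.
Reached (1/209) = 1. Collecting the sign flips along the way, the symbol is +1.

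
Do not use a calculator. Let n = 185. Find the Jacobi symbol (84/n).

1

Pull out 2^2: since 185 ≡ 1 (mod 8), (2/185) = +1, so (2/185)^2 = +1.
Reciprocity: 21 ≡ 1 and 185 ≡ 1 (mod 4), so (21/185) = +(185/21).
Reduce top mod 21: now compute (17/21).
Reciprocity: 17 ≡ 1 and 21 ≡ 1 (mod 4), so (17/21) = +(21/17).
Reduce top mod 17: now compute (4/17).
Pull out 2^2: since 17 ≡ 1 (mod 8), (2/17) = +1, so (2/17)^2 = +1.
Reached (1/17) = 1. Collecting the sign flips along the way, the symbol is +1.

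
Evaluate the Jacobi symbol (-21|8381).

First reduce: -21 ≡ 8360 (mod 8381).
Pull out 2^3: since 8381 ≡ 5 (mod 8), (2/8381) = -1, so (2/8381)^3 = -1.
Reciprocity: 1045 ≡ 1 and 8381 ≡ 1 (mod 4), so (1045/8381) = +(8381/1045).
Reduce top mod 1045: now compute (21/1045).
Reciprocity: 21 ≡ 1 and 1045 ≡ 1 (mod 4), so (21/1045) = +(1045/21).
Reduce top mod 21: now compute (16/21).
Pull out 2^4: since 21 ≡ 5 (mod 8), (2/21) = -1, so (2/21)^4 = +1.
Reached (1/21) = 1. Collecting the sign flips along the way, the symbol is -1.

-1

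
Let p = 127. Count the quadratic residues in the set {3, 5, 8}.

1

(3/127) = -1 → non-residue.
(5/127) = -1 → non-residue.
(8/127) = +1 → QR.
Total quadratic residues among the 3: 1.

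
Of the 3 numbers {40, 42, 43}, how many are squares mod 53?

(40/53) = +1 → QR.
(42/53) = +1 → QR.
(43/53) = +1 → QR.
Total quadratic residues among the 3: 3.

3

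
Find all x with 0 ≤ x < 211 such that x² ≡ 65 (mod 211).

Since 211 ≡ 3 (mod 4), a square root of 65 is 65^((211+1)/4) = 65^53 mod 211.
Repeated squaring: 65^2≡5, 65^4≡25, 65^8≡203, 65^16≡64, 65^32≡87 (mod 211).
65^53 = 65^(32+16+4+1) ≡ 109 (mod 211).
Check: 109² = 11881 ≡ 65 (mod 211). The two roots are 102 and 109.

102, 109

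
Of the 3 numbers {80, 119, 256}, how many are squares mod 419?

2

(80/419) = +1 → QR.
(119/419) = -1 → non-residue.
(256/419) = +1 → QR.
Total quadratic residues among the 3: 2.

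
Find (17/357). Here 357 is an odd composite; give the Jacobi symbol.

0

Reciprocity: 17 ≡ 1 and 357 ≡ 1 (mod 4), so (17/357) = +(357/17).
Reduce top mod 17: now compute (0/17).
Top reduces to 0: gcd > 1, so the symbol is 0.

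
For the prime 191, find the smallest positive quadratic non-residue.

(2/191) = +1, so 2 is a residue.
(3/191) = +1, so 3 is a residue.
(4/191) = +1, so 4 is a residue.
(5/191) = +1, so 5 is a residue.
(6/191) = +1, so 6 is a residue.
(7/191) = −1, so 7 is the smallest positive non-residue mod 191.

7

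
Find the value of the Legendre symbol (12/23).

Pull out 2^2: since 23 ≡ 7 (mod 8), (2/23) = +1, so (2/23)^2 = +1.
Reciprocity: 3 ≡ 3 and 23 ≡ 3 (mod 4), so (3/23) = −(23/3).
Reduce top mod 3: now compute (2/3).
Pull out 2: since 3 ≡ 3 (mod 8), (2/3) = -1.
Reached (1/3) = 1. Collecting the sign flips along the way, the symbol is +1.

1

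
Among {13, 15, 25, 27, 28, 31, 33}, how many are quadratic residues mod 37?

(13/37) = -1 → non-residue.
(15/37) = -1 → non-residue.
(25/37) = +1 → QR.
(27/37) = +1 → QR.
(28/37) = +1 → QR.
(31/37) = -1 → non-residue.
(33/37) = +1 → QR.
Total quadratic residues among the 7: 4.

4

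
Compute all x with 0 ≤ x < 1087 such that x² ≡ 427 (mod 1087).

51, 1036

Since 1087 ≡ 3 (mod 4), a square root of 427 is 427^((1087+1)/4) = 427^272 mod 1087.
Repeated squaring: 427^2≡800, 427^4≡844, 427^8≡351, 427^16≡370, 427^32≡1025, 427^64≡583, 427^128≡745, 427^256≡655 (mod 1087).
427^272 = 427^(256+16) ≡ 1036 (mod 1087).
Check: 1036² = 1073296 ≡ 427 (mod 1087). The two roots are 51 and 1036.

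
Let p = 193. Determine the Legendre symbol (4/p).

Pull out 2^2: since 193 ≡ 1 (mod 8), (2/193) = +1, so (2/193)^2 = +1.
Reached (1/193) = 1. Collecting the sign flips along the way, the symbol is +1.

1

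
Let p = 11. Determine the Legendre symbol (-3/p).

-1

Euler's criterion: (-3/11) ≡ 8^5 (mod 11).
8^2 ≡ 9 (mod 11)
8^4 ≡ 4 (mod 11)
8^5 = 8^(4+1) ≡ 10 (mod 11).
Result is 10 ≡ −1, so (-3/11) = −1.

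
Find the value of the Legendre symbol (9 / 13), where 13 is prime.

1

Euler's criterion: (9/13) ≡ 9^6 (mod 13).
9^2 ≡ 3 (mod 13)
9^4 ≡ 9 (mod 13)
9^6 = 9^(4+2) ≡ 1 (mod 13).
Result is 1, so (9/13) = 1.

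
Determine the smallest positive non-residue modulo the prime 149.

(2/149) = −1, so 2 is the smallest positive non-residue mod 149.

2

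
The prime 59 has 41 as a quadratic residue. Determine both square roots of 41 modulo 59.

10, 49

Since 59 ≡ 3 (mod 4), a square root of 41 is 41^((59+1)/4) = 41^15 mod 59.
Repeated squaring: 41^2≡29, 41^4≡15, 41^8≡48 (mod 59).
41^15 = 41^(8+4+2+1) ≡ 49 (mod 59).
Check: 49² = 2401 ≡ 41 (mod 59). The two roots are 10 and 49.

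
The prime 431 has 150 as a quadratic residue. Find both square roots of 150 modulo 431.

Since 431 ≡ 3 (mod 4), a square root of 150 is 150^((431+1)/4) = 150^108 mod 431.
Repeated squaring: 150^2≡88, 150^4≡417, 150^8≡196, 150^16≡57, 150^32≡232, 150^64≡380 (mod 431).
150^108 = 150^(64+32+8+4) ≡ 209 (mod 431).
Check: 209² = 43681 ≡ 150 (mod 431). The two roots are 209 and 222.

209, 222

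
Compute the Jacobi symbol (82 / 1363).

Pull out 2: since 1363 ≡ 3 (mod 8), (2/1363) = -1.
Reciprocity: 41 ≡ 1 and 1363 ≡ 3 (mod 4), so (41/1363) = +(1363/41).
Reduce top mod 41: now compute (10/41).
Pull out 2: since 41 ≡ 1 (mod 8), (2/41) = +1.
Reciprocity: 5 ≡ 1 and 41 ≡ 1 (mod 4), so (5/41) = +(41/5).
Reduce top mod 5: now compute (1/5).
Reached (1/5) = 1. Collecting the sign flips along the way, the symbol is -1.

-1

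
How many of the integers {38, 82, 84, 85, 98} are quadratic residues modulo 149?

2

(38/149) = -1 → non-residue.
(82/149) = +1 → QR.
(84/149) = -1 → non-residue.
(85/149) = +1 → QR.
(98/149) = -1 → non-residue.
Total quadratic residues among the 5: 2.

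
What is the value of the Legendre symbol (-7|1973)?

-1

First reduce: -7 ≡ 1966 (mod 1973).
Pull out 2: since 1973 ≡ 5 (mod 8), (2/1973) = -1.
Reciprocity: 983 ≡ 3 and 1973 ≡ 1 (mod 4), so (983/1973) = +(1973/983).
Reduce top mod 983: now compute (7/983).
Reciprocity: 7 ≡ 3 and 983 ≡ 3 (mod 4), so (7/983) = −(983/7).
Reduce top mod 7: now compute (3/7).
Reciprocity: 3 ≡ 3 and 7 ≡ 3 (mod 4), so (3/7) = −(7/3).
Reduce top mod 3: now compute (1/3).
Reached (1/3) = 1. Collecting the sign flips along the way, the symbol is -1.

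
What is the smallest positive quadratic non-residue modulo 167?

(2/167) = +1, so 2 is a residue.
(3/167) = +1, so 3 is a residue.
(4/167) = +1, so 4 is a residue.
(5/167) = −1, so 5 is the smallest positive non-residue mod 167.

5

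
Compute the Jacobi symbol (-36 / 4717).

1

First reduce: -36 ≡ 4681 (mod 4717).
Reciprocity: 4681 ≡ 1 and 4717 ≡ 1 (mod 4), so (4681/4717) = +(4717/4681).
Reduce top mod 4681: now compute (36/4681).
Pull out 2^2: since 4681 ≡ 1 (mod 8), (2/4681) = +1, so (2/4681)^2 = +1.
Reciprocity: 9 ≡ 1 and 4681 ≡ 1 (mod 4), so (9/4681) = +(4681/9).
Reduce top mod 9: now compute (1/9).
Reached (1/9) = 1. Collecting the sign flips along the way, the symbol is +1.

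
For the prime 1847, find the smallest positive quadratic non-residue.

(2/1847) = +1, so 2 is a residue.
(3/1847) = +1, so 3 is a residue.
(4/1847) = +1, so 4 is a residue.
(5/1847) = −1, so 5 is the smallest positive non-residue mod 1847.

5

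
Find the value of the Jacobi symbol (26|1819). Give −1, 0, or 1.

Pull out 2: since 1819 ≡ 3 (mod 8), (2/1819) = -1.
Reciprocity: 13 ≡ 1 and 1819 ≡ 3 (mod 4), so (13/1819) = +(1819/13).
Reduce top mod 13: now compute (12/13).
Pull out 2^2: since 13 ≡ 5 (mod 8), (2/13) = -1, so (2/13)^2 = +1.
Reciprocity: 3 ≡ 3 and 13 ≡ 1 (mod 4), so (3/13) = +(13/3).
Reduce top mod 3: now compute (1/3).
Reached (1/3) = 1. Collecting the sign flips along the way, the symbol is -1.

-1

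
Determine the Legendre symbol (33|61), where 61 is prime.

Reciprocity: 33 ≡ 1 and 61 ≡ 1 (mod 4), so (33/61) = +(61/33).
Reduce top mod 33: now compute (28/33).
Pull out 2^2: since 33 ≡ 1 (mod 8), (2/33) = +1, so (2/33)^2 = +1.
Reciprocity: 7 ≡ 3 and 33 ≡ 1 (mod 4), so (7/33) = +(33/7).
Reduce top mod 7: now compute (5/7).
Reciprocity: 5 ≡ 1 and 7 ≡ 3 (mod 4), so (5/7) = +(7/5).
Reduce top mod 5: now compute (2/5).
Pull out 2: since 5 ≡ 5 (mod 8), (2/5) = -1.
Reached (1/5) = 1. Collecting the sign flips along the way, the symbol is -1.

-1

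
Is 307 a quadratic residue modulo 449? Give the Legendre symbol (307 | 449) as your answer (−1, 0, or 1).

-1

Euler's criterion: (307/449) ≡ 307^224 (mod 449).
307^2 ≡ 408 (mod 449)
307^4 ≡ 334 (mod 449)
307^8 ≡ 204 (mod 449)
307^16 ≡ 308 (mod 449)
307^32 ≡ 125 (mod 449)
307^64 ≡ 359 (mod 449)
307^128 ≡ 18 (mod 449)
307^224 = 307^(128+64+32) ≡ 448 (mod 449).
Result is 448 ≡ −1, so (307/449) = −1.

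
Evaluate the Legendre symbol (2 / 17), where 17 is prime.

1

Euler's criterion: (2/17) ≡ 2^8 (mod 17).
2^2 ≡ 4 (mod 17)
2^4 ≡ 16 (mod 17)
2^8 ≡ 1 (mod 17)
2^8 = 2^(8) ≡ 1 (mod 17).
Result is 1, so (2/17) = 1.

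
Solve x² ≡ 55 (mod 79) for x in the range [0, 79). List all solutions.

Since 79 ≡ 3 (mod 4), a square root of 55 is 55^((79+1)/4) = 55^20 mod 79.
Repeated squaring: 55^2≡23, 55^4≡55, 55^8≡23, 55^16≡55 (mod 79).
55^20 = 55^(16+4) ≡ 23 (mod 79).
Check: 23² = 529 ≡ 55 (mod 79). The two roots are 23 and 56.

23, 56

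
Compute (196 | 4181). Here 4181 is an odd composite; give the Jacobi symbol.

1

Pull out 2^2: since 4181 ≡ 5 (mod 8), (2/4181) = -1, so (2/4181)^2 = +1.
Reciprocity: 49 ≡ 1 and 4181 ≡ 1 (mod 4), so (49/4181) = +(4181/49).
Reduce top mod 49: now compute (16/49).
Pull out 2^4: since 49 ≡ 1 (mod 8), (2/49) = +1, so (2/49)^4 = +1.
Reached (1/49) = 1. Collecting the sign flips along the way, the symbol is +1.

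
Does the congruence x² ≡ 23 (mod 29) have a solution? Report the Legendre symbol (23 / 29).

1

Reciprocity: 23 ≡ 3 and 29 ≡ 1 (mod 4), so (23/29) = +(29/23).
Reduce top mod 23: now compute (6/23).
Pull out 2: since 23 ≡ 7 (mod 8), (2/23) = +1.
Reciprocity: 3 ≡ 3 and 23 ≡ 3 (mod 4), so (3/23) = −(23/3).
Reduce top mod 3: now compute (2/3).
Pull out 2: since 3 ≡ 3 (mod 8), (2/3) = -1.
Reached (1/3) = 1. Collecting the sign flips along the way, the symbol is +1.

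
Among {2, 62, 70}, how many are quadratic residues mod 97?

(2/97) = +1 → QR.
(62/97) = +1 → QR.
(70/97) = +1 → QR.
Total quadratic residues among the 3: 3.

3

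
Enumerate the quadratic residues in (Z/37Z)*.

Square k = 1,…,18 (k and 37−k give the same square):
1²=1, 2²=4, 3²=9, 4²=16, 5²=25, 6²=36, 7²≡12, 8²≡27, 9²≡7, 10²≡26, 11²≡10, 12²≡33, 13²≡21, 14²≡11, 15²≡3, 16²≡34, 17²≡30, 18²≡28 (mod 37).
So the quadratic residues mod 37 are {1, 3, 4, 7, 9, 10, 11, 12, 16, 21, 25, 26, 27, 28, 30, 33, 34, 36}.

1 3 4 7 9 10 11 12 16 21 25 26 27 28 30 33 34 36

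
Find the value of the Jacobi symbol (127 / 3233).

Reciprocity: 127 ≡ 3 and 3233 ≡ 1 (mod 4), so (127/3233) = +(3233/127).
Reduce top mod 127: now compute (58/127).
Pull out 2: since 127 ≡ 7 (mod 8), (2/127) = +1.
Reciprocity: 29 ≡ 1 and 127 ≡ 3 (mod 4), so (29/127) = +(127/29).
Reduce top mod 29: now compute (11/29).
Reciprocity: 11 ≡ 3 and 29 ≡ 1 (mod 4), so (11/29) = +(29/11).
Reduce top mod 11: now compute (7/11).
Reciprocity: 7 ≡ 3 and 11 ≡ 3 (mod 4), so (7/11) = −(11/7).
Reduce top mod 7: now compute (4/7).
Pull out 2^2: since 7 ≡ 7 (mod 8), (2/7) = +1, so (2/7)^2 = +1.
Reached (1/7) = 1. Collecting the sign flips along the way, the symbol is -1.

-1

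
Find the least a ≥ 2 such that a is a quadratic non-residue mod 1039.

3

(2/1039) = +1, so 2 is a residue.
(3/1039) = −1, so 3 is the smallest positive non-residue mod 1039.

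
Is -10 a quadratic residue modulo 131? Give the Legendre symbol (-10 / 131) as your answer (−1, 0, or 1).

Euler's criterion: (-10/131) ≡ 121^65 (mod 131).
121^2 ≡ 100 (mod 131)
121^4 ≡ 44 (mod 131)
121^8 ≡ 102 (mod 131)
121^16 ≡ 55 (mod 131)
121^32 ≡ 12 (mod 131)
121^64 ≡ 13 (mod 131)
121^65 = 121^(64+1) ≡ 1 (mod 131).
Result is 1, so (-10/131) = 1.

1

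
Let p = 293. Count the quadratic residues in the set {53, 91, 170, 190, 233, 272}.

(53/293) = +1 → QR.
(91/293) = +1 → QR.
(170/293) = +1 → QR.
(190/293) = -1 → non-residue.
(233/293) = +1 → QR.
(272/293) = +1 → QR.
Total quadratic residues among the 6: 5.

5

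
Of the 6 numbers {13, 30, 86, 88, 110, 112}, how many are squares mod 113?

(13/113) = +1 → QR.
(30/113) = +1 → QR.
(86/113) = -1 → non-residue.
(88/113) = +1 → QR.
(110/113) = -1 → non-residue.
(112/113) = +1 → QR.
Total quadratic residues among the 6: 4.

4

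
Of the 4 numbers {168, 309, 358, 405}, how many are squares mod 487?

1

(168/487) = +1 → QR.
(309/487) = -1 → non-residue.
(358/487) = -1 → non-residue.
(405/487) = -1 → non-residue.
Total quadratic residues among the 4: 1.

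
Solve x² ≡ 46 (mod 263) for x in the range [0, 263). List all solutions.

Since 263 ≡ 3 (mod 4), a square root of 46 is 46^((263+1)/4) = 46^66 mod 263.
Repeated squaring: 46^2≡12, 46^4≡144, 46^8≡222, 46^16≡103, 46^32≡89, 46^64≡31 (mod 263).
46^66 = 46^(64+2) ≡ 109 (mod 263).
Check: 109² = 11881 ≡ 46 (mod 263). The two roots are 109 and 154.

109, 154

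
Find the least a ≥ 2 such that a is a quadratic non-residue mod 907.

2

(2/907) = −1, so 2 is the smallest positive non-residue mod 907.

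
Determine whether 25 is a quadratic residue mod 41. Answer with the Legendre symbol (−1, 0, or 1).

1

Euler's criterion: (25/41) ≡ 25^20 (mod 41).
25^2 ≡ 10 (mod 41)
25^4 ≡ 18 (mod 41)
25^8 ≡ 37 (mod 41)
25^16 ≡ 16 (mod 41)
25^20 = 25^(16+4) ≡ 1 (mod 41).
Result is 1, so (25/41) = 1.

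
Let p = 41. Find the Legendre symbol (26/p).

Euler's criterion: (26/41) ≡ 26^20 (mod 41).
26^2 ≡ 20 (mod 41)
26^4 ≡ 31 (mod 41)
26^8 ≡ 18 (mod 41)
26^16 ≡ 37 (mod 41)
26^20 = 26^(16+4) ≡ 40 (mod 41).
Result is 40 ≡ −1, so (26/41) = −1.

-1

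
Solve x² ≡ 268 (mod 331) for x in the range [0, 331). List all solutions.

Since 331 ≡ 3 (mod 4), a square root of 268 is 268^((331+1)/4) = 268^83 mod 331.
Repeated squaring: 268^2≡328, 268^4≡9, 268^8≡81, 268^16≡272, 268^32≡171, 268^64≡113 (mod 331).
268^83 = 268^(64+16+2+1) ≡ 54 (mod 331).
Check: 54² = 2916 ≡ 268 (mod 331). The two roots are 54 and 277.

54, 277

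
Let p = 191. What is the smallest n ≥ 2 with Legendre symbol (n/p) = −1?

7

(2/191) = +1, so 2 is a residue.
(3/191) = +1, so 3 is a residue.
(4/191) = +1, so 4 is a residue.
(5/191) = +1, so 5 is a residue.
(6/191) = +1, so 6 is a residue.
(7/191) = −1, so 7 is the smallest positive non-residue mod 191.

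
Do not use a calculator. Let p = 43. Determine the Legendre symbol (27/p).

Reciprocity: 27 ≡ 3 and 43 ≡ 3 (mod 4), so (27/43) = −(43/27).
Reduce top mod 27: now compute (16/27).
Pull out 2^4: since 27 ≡ 3 (mod 8), (2/27) = -1, so (2/27)^4 = +1.
Reached (1/27) = 1. Collecting the sign flips along the way, the symbol is -1.

-1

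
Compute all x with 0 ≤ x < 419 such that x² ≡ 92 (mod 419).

Since 419 ≡ 3 (mod 4), a square root of 92 is 92^((419+1)/4) = 92^105 mod 419.
Repeated squaring: 92^2≡84, 92^4≡352, 92^8≡299, 92^16≡154, 92^32≡252, 92^64≡235 (mod 419).
92^105 = 92^(64+32+8+1) ≡ 364 (mod 419).
Check: 364² = 132496 ≡ 92 (mod 419). The two roots are 55 and 364.

55, 364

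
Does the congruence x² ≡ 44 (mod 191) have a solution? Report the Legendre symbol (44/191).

-1

Euler's criterion: (44/191) ≡ 44^95 (mod 191).
44^2 ≡ 26 (mod 191)
44^4 ≡ 103 (mod 191)
44^8 ≡ 104 (mod 191)
44^16 ≡ 120 (mod 191)
44^32 ≡ 75 (mod 191)
44^64 ≡ 86 (mod 191)
44^95 = 44^(64+16+8+4+2+1) ≡ 190 (mod 191).
Result is 190 ≡ −1, so (44/191) = −1.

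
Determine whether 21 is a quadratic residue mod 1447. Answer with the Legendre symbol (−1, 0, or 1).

Reciprocity: 21 ≡ 1 and 1447 ≡ 3 (mod 4), so (21/1447) = +(1447/21).
Reduce top mod 21: now compute (19/21).
Reciprocity: 19 ≡ 3 and 21 ≡ 1 (mod 4), so (19/21) = +(21/19).
Reduce top mod 19: now compute (2/19).
Pull out 2: since 19 ≡ 3 (mod 8), (2/19) = -1.
Reached (1/19) = 1. Collecting the sign flips along the way, the symbol is -1.

-1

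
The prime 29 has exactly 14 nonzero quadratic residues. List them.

Square k = 1,…,14 (k and 29−k give the same square):
1²=1, 2²=4, 3²=9, 4²=16, 5²=25, 6²≡7, 7²≡20, 8²≡6, 9²≡23, 10²≡13, 11²≡5, 12²≡28, 13²≡24, 14²≡22 (mod 29).
So the quadratic residues mod 29 are {1, 4, 5, 6, 7, 9, 13, 16, 20, 22, 23, 24, 25, 28}.

1,4,5,6,7,9,13,16,20,22,23,24,25,28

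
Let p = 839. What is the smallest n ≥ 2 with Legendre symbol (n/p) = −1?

11

(2/839) = +1, so 2 is a residue.
(3/839) = +1, so 3 is a residue.
(4/839) = +1, so 4 is a residue.
(5/839) = +1, so 5 is a residue.
(6/839) = +1, so 6 is a residue.
(7/839) = +1, so 7 is a residue.
(8/839) = +1, so 8 is a residue.
(9/839) = +1, so 9 is a residue.
(10/839) = +1, so 10 is a residue.
(11/839) = −1, so 11 is the smallest positive non-residue mod 839.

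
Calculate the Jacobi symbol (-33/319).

0

First reduce: -33 ≡ 286 (mod 319).
Pull out 2: since 319 ≡ 7 (mod 8), (2/319) = +1.
Reciprocity: 143 ≡ 3 and 319 ≡ 3 (mod 4), so (143/319) = −(319/143).
Reduce top mod 143: now compute (33/143).
Reciprocity: 33 ≡ 1 and 143 ≡ 3 (mod 4), so (33/143) = +(143/33).
Reduce top mod 33: now compute (11/33).
Reciprocity: 11 ≡ 3 and 33 ≡ 1 (mod 4), so (11/33) = +(33/11).
Reduce top mod 11: now compute (0/11).
Top reduces to 0: gcd > 1, so the symbol is 0.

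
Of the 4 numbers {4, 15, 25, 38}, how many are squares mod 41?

2

(4/41) = +1 → QR.
(15/41) = -1 → non-residue.
(25/41) = +1 → QR.
(38/41) = -1 → non-residue.
Total quadratic residues among the 4: 2.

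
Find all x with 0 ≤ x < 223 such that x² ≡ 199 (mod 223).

83, 140

Since 223 ≡ 3 (mod 4), a square root of 199 is 199^((223+1)/4) = 199^56 mod 223.
Repeated squaring: 199^2≡130, 199^4≡175, 199^8≡74, 199^16≡124, 199^32≡212 (mod 223).
199^56 = 199^(32+16+8) ≡ 83 (mod 223).
Check: 83² = 6889 ≡ 199 (mod 223). The two roots are 83 and 140.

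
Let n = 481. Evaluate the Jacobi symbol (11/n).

Reciprocity: 11 ≡ 3 and 481 ≡ 1 (mod 4), so (11/481) = +(481/11).
Reduce top mod 11: now compute (8/11).
Pull out 2^3: since 11 ≡ 3 (mod 8), (2/11) = -1, so (2/11)^3 = -1.
Reached (1/11) = 1. Collecting the sign flips along the way, the symbol is -1.

-1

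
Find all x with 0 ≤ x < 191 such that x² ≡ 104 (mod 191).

88, 103

Since 191 ≡ 3 (mod 4), a square root of 104 is 104^((191+1)/4) = 104^48 mod 191.
Repeated squaring: 104^2≡120, 104^4≡75, 104^8≡86, 104^16≡138, 104^32≡135 (mod 191).
104^48 = 104^(32+16) ≡ 103 (mod 191).
Check: 103² = 10609 ≡ 104 (mod 191). The two roots are 88 and 103.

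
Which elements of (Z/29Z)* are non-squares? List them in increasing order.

Square k = 1,…,14 (k and 29−k give the same square):
1²=1, 2²=4, 3²=9, 4²=16, 5²=25, 6²≡7, 7²≡20, 8²≡6, 9²≡23, 10²≡13, 11²≡5, 12²≡28, 13²≡24, 14²≡22 (mod 29).
The residues are {1, 4, 5, 6, 7, 9, 13, 16, 20, 22, 23, 24, 25, 28}; the non-residues are the remaining 14 nonzero classes.

2, 3, 8, 10, 11, 12, 14, 15, 17, 18, 19, 21, 26, 27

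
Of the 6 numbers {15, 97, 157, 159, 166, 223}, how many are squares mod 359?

1

(15/359) = +1 → QR.
(97/359) = -1 → non-residue.
(157/359) = -1 → non-residue.
(159/359) = -1 → non-residue.
(166/359) = -1 → non-residue.
(223/359) = -1 → non-residue.
Total quadratic residues among the 6: 1.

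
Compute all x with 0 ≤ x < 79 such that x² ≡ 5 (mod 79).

Since 79 ≡ 3 (mod 4), a square root of 5 is 5^((79+1)/4) = 5^20 mod 79.
Repeated squaring: 5^2≡25, 5^4≡72, 5^8≡49, 5^16≡31 (mod 79).
5^20 = 5^(16+4) ≡ 20 (mod 79).
Check: 20² = 400 ≡ 5 (mod 79). The two roots are 20 and 59.

20, 59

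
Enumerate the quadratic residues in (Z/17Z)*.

Square k = 1,…,8 (k and 17−k give the same square):
1²=1, 2²=4, 3²=9, 4²=16, 5²≡8, 6²≡2, 7²≡15, 8²≡13 (mod 17).
So the quadratic residues mod 17 are {1, 2, 4, 8, 9, 13, 15, 16}.

1, 2, 4, 8, 9, 13, 15, 16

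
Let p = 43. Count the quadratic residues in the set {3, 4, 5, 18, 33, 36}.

(3/43) = -1 → non-residue.
(4/43) = +1 → QR.
(5/43) = -1 → non-residue.
(18/43) = -1 → non-residue.
(33/43) = -1 → non-residue.
(36/43) = +1 → QR.
Total quadratic residues among the 6: 2.

2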